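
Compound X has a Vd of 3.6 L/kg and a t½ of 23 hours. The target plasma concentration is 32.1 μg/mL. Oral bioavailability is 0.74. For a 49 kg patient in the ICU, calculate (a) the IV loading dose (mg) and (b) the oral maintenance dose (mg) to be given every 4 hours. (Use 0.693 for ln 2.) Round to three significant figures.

Vd = 3.6 L/kg × 49 kg = 176.4 L
LD = Vd × C = 176.4 × 32.1 = 5662 mg
CL = 0.693 × Vd / t½ = 0.693 × 176.4 / 23 = 5.315 L/h
D = CL × Css × τ / F = 5.315 × 32.1 × 4 / 0.74 = 922.2 mg

(a) 5660 mg; (b) 922 mg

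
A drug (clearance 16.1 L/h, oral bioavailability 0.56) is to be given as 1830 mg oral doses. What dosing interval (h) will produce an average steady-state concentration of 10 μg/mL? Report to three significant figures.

F·D/τ = CL·Css → τ = F·D / (CL·Css).
τ = 0.56 × 1830 / (16.1 × 10) = 6.365 h

6.37 h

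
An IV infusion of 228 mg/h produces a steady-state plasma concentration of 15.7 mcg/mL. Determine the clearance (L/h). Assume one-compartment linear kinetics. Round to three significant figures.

At steady state, infusion rate = CL × Css, so CL = rate / Css.
CL = 228 / 15.7 = 14.52 L/h

14.5 L/h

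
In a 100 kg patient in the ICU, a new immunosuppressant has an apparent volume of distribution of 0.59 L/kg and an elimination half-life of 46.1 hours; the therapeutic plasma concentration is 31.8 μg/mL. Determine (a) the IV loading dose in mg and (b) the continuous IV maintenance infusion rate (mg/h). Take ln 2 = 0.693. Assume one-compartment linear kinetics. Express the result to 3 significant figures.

(a) 1880 mg; (b) 28.2 mg/h

Total Vd = 0.59 × 100 = 59.00 L
LD = Vd × C = 59.00 × 31.8 = 1876 mg
CL = 0.693 × Vd / t½ = 0.693 × 59.00 / 46.1 = 0.8869 L/h
Infusion rate = CL × Css = 0.8869 × 31.8 = 28.20 mg/h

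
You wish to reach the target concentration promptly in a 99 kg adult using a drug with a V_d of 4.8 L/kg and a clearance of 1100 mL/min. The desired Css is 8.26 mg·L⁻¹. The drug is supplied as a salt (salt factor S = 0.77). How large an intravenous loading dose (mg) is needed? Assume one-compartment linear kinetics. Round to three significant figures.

Vd = 4.8 L/kg × 99 kg = 475.2 L
LD = Vd × C / S = 475.2 × 8.260 / 0.77 = 5098 mg

5100 mg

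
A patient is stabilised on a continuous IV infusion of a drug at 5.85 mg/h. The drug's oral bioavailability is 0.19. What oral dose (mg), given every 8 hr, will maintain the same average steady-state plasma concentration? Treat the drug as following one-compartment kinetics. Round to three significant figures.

246 mg

To maintain the same Css, the systemic dosing rate must be unchanged: F·D/τ = infusion rate.
D = rate × τ / F = 5.85 × 8 / 0.19 = 246.3 mg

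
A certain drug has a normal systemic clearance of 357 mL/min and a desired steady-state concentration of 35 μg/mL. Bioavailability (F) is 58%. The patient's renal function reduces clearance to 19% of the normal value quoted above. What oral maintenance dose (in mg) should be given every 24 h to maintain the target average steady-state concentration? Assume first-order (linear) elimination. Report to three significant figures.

Convert clearance: 357 mL/min × 60 min/h ÷ 1000 mL/L = 21.42 L/h
Patient clearance = 0.19 × 21.42 = 4.070 L/h
D = CL × Css × τ / F = 4.070 × 35 × 24 / 0.58 = 5894 mg

5890 mg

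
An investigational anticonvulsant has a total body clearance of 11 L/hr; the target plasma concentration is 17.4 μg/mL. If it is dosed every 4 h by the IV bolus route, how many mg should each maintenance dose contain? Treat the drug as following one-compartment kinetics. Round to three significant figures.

At steady state, dose per interval replaces the amount cleared in that interval: D/τ = CL·Css.
D = CL × Css × τ = 11.00 × 17.4 × 4 = 765.6 mg

766 mg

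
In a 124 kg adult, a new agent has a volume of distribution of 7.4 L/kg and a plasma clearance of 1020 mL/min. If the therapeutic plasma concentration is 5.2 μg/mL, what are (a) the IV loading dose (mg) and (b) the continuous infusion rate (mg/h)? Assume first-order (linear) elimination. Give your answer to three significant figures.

(a) 4770 mg; (b) 318 mg/h

Total Vd = 7.4 × 124 = 917.6 L
Loading dose = Vd × C = 917.6 × 5.2 = 4772 mg
Convert clearance: 1020 mL/min × 60 min/h ÷ 1000 mL/L = 61.20 L/h
Maintenance: replace elimination → rate = CL × Css = 61.20 × 5.2 = 318.2 mg/h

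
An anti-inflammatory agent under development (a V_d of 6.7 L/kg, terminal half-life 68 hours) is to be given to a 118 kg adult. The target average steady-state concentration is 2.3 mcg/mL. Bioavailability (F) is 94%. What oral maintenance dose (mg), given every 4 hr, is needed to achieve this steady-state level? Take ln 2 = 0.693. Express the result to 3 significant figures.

78.9 mg

Vd(total) = 118 kg × 6.7 L/kg = 790.6 L
CL = ln 2 · Vd / t½ = 0.693 × 790.6 / 68 = 8.057 L/h
D = CL × Css × τ / F = 8.057 × 2.3 × 4 / 0.94 = 78.86 mg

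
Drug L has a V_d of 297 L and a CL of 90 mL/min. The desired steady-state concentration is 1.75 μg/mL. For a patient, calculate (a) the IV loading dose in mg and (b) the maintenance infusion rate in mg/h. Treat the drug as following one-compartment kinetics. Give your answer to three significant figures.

(a) 520 mg; (b) 9.45 mg/h

Loading: fill Vd to C_target → 297.0 L × 1.75 mg/L = 519.8 mg
Convert clearance: 90 mL/min × 60 min/h ÷ 1000 mL/L = 5.400 L/h
Infusion rate = 5.400 L/h × 1.75 mg/L = 9.450 mg/h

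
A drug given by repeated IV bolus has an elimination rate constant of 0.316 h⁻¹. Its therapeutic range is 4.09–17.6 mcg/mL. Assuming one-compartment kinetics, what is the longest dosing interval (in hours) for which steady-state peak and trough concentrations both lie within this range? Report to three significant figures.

Between IV bolus doses, concentration decays as C = C₀·e^(−kτ), so C_peak/C_trough = e^(kτ).
τ_max = ln(C_peak/C_trough) / k = ln(17.6/4.09) / 0.3160 = 1.459 / 0.3160 = 4.617 h

4.62 h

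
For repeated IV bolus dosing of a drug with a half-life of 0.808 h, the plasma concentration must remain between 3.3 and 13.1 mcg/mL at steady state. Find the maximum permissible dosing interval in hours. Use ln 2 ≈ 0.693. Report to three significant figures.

k = 0.693 / t½ = 0.693 / 0.808 = 0.8577 h⁻¹
Between IV bolus doses, concentration decays as C = C₀·e^(−kτ), so C_peak/C_trough = e^(kτ).
τ_max = ln(C_peak/C_trough) / k = ln(13.1/3.3) / 0.8577 = 1.379 / 0.8577 = 1.608 h

1.61 h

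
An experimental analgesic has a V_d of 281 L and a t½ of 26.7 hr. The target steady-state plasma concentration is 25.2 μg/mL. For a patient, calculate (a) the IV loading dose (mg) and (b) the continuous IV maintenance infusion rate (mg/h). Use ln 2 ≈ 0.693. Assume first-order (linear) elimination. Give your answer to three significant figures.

LD = Vd × C = 281.0 × 25.2 = 7081 mg
CL = 0.693 × Vd / t½ = 0.693 × 281.0 / 26.7 = 7.293 L/h
Infusion rate = CL × Css = 7.293 × 25.2 = 183.8 mg/h

(a) 7080 mg; (b) 184 mg/h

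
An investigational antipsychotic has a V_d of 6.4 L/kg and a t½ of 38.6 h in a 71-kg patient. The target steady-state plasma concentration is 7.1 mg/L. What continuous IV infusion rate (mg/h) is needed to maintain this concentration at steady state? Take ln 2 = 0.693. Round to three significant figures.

57.9 mg/h

Vd(total) = 71 kg × 6.4 L/kg = 454.4 L
k = 0.693/38.6 = 0.01795 h⁻¹, so CL = k·Vd = 0.01795 × 454.4 = 8.156 L/h
Infusion rate = CL × Css = 8.156 × 7.1 = 57.91 mg/h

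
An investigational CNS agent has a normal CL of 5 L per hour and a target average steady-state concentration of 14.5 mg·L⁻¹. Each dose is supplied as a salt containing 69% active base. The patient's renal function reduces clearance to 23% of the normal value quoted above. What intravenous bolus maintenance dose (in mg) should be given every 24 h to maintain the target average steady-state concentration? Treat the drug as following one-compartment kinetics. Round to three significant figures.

Patient clearance = 0.23 × 5.000 = 1.150 L/h
D = CL × Css × τ / S = 1.150 × 14.5 × 24 / 0.69 = 580.0 mg

580 mg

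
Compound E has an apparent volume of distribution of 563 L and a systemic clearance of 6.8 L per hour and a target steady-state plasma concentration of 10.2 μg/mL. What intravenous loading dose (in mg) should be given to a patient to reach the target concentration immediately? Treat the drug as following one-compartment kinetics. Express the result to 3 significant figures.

5740 mg

LD = Vd × C = 563.0 × 10.20 = 5743 mg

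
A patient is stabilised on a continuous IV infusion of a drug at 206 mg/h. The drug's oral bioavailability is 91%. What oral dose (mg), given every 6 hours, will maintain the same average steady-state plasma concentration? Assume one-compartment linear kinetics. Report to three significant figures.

To maintain the same Css, the systemic dosing rate must be unchanged: F·D/τ = infusion rate.
D = rate × τ / F = 206 × 6 / 0.91 = 1358 mg

1360 mg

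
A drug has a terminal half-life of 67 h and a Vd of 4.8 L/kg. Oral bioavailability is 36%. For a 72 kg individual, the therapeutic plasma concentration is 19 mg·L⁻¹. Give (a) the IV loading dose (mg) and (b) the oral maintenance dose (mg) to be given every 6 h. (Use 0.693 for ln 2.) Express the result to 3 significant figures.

(a) 6570 mg; (b) 1130 mg

Vd = 4.8 L/kg × 72 kg = 345.6 L
LD = Vd × C = 345.6 × 19 = 6566 mg
CL = 0.693 × Vd / t½ = 0.693 × 345.6 / 67 = 3.575 L/h
D = CL × Css × τ / F = 3.575 × 19 × 6 / 0.36 = 1132 mg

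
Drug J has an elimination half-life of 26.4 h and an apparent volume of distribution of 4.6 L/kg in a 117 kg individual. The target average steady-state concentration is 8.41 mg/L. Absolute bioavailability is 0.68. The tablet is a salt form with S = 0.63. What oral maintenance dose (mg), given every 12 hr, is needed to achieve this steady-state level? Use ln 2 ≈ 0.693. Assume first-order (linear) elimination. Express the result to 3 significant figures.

Total Vd = 4.6 × 117 = 538.2 L
CL = 0.693 × Vd / t½ = 0.693 × 538.2 / 26.4 = 14.13 L/h
D = CL × Css × τ / F / S = 14.13 × 8.41 × 12 / 0.68 / 0.63 = 3329 mg

3330 mg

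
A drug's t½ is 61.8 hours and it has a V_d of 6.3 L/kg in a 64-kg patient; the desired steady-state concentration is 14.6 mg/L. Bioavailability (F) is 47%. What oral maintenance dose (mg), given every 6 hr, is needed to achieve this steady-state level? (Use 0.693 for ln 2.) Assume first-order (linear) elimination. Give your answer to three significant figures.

843 mg

Total Vd = 6.3 × 64 = 403.2 L
CL = 0.693 × Vd / t½ = 0.693 × 403.2 / 61.8 = 4.521 L/h
D = CL × Css × τ / F = 4.521 × 14.6 × 6 / 0.47 = 842.6 mg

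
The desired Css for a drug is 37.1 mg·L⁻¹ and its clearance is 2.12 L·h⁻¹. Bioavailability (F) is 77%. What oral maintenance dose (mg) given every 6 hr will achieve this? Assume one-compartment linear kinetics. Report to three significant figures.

D = CL × Css × τ / F = 2.120 × 37.1 × 6 / 0.77 = 612.9 mg

613 mg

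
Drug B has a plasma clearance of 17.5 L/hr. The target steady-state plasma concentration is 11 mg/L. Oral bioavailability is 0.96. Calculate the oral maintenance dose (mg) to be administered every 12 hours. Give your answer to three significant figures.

2410 mg

At steady state, dose per interval replaces the amount cleared in that interval: F·D/τ = CL·Css.
D = CL × Css × τ / F = 17.50 × 11 × 12 / 0.96 = 2406 mg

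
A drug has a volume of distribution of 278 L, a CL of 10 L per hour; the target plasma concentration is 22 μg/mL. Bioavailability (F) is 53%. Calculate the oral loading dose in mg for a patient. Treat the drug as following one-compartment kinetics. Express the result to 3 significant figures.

11500 mg

The loading dose fills Vd to the target concentration.
LD = Vd × C / F = 278.0 × 22.00 / 0.53 = 11540 mg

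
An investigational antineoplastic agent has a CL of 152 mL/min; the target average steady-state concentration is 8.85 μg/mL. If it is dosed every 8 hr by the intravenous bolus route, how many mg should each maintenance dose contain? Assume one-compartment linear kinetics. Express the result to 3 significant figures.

Convert clearance: 152 mL/min × 60 min/h ÷ 1000 mL/L = 9.120 L/h
D = CL × Css × τ = 9.120 × 8.85 × 8 = 645.7 mg

646 mg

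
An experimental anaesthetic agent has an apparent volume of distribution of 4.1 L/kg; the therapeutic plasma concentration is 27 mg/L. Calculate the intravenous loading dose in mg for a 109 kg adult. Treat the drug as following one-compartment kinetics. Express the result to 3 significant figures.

Total Vd = 4.1 × 109 = 446.9 L
LD = Vd × C = 446.9 × 27.00 = 12070 mg

12100 mg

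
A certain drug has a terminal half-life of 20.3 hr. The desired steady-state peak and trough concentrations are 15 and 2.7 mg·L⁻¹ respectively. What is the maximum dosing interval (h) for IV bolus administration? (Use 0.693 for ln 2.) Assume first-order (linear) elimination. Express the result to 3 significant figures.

k = 0.693 / t½ = 0.693 / 20.3 = 0.03414 h⁻¹
Between IV bolus doses, concentration decays as C = C₀·e^(−kτ), so C_peak/C_trough = e^(kτ).
τ_max = ln(C_peak/C_trough) / k = ln(15/2.7) / 0.03414 = 1.715 / 0.03414 = 50.23 h

50.2 h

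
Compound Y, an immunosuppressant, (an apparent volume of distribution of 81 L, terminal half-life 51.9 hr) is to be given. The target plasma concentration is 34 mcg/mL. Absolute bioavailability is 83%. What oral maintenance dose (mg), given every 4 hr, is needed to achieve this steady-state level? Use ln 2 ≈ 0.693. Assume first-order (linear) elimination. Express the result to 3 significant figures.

177 mg

CL = ln 2 · Vd / t½ = 0.693 × 81.00 / 51.9 = 1.082 L/h
D = CL × Css × τ / F = 1.082 × 34 × 4 / 0.83 = 177.3 mg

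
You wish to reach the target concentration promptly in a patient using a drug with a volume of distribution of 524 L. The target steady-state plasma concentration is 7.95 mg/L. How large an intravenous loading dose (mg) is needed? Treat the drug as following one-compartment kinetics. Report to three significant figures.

4170 mg

The loading dose fills Vd to the target concentration.
LD = Vd × C = 524.0 × 7.950 = 4166 mg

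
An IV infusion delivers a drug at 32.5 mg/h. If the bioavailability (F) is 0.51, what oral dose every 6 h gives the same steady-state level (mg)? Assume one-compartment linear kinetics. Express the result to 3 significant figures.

382 mg

To maintain the same Css, the systemic dosing rate must be unchanged: F·D/τ = infusion rate.
D = rate × τ / F = 32.5 × 6 / 0.51 = 382.4 mg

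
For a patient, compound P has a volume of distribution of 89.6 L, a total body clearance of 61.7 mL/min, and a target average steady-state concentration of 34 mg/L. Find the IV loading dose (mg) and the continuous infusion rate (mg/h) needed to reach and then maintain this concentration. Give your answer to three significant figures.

Loading dose = Vd × C = 89.60 × 34 = 3046 mg
Convert clearance: 61.7 mL/min × 60 min/h ÷ 1000 mL/L = 3.702 L/h
Infusion rate = 3.702 L/h × 34 mg/L = 125.9 mg/h

(a) 3050 mg; (b) 126 mg/h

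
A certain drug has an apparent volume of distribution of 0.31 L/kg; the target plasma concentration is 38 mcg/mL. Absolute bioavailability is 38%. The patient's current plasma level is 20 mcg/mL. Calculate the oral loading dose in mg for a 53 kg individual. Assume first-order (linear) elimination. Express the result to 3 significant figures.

778 mg

Vd(total) = 53 kg × 0.31 L/kg = 16.43 L
Concentration deficit ΔC = 38 − 20 = 18.00 mg/L
LD = Vd × ΔC / F = 16.43 × 18.00 / 0.38 = 778.3 mg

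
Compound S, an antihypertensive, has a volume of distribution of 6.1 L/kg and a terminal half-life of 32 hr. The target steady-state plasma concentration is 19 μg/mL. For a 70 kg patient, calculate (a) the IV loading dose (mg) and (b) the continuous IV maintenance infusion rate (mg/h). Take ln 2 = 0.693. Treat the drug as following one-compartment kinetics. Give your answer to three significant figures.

(a) 8110 mg; (b) 176 mg/h

Total Vd = 6.1 × 70 = 427.0 L
LD = Vd × C = 427.0 × 19 = 8113 mg
CL = 0.693 × Vd / t½ = 0.693 × 427.0 / 32 = 9.247 L/h
Infusion rate = CL × Css = 9.247 × 19 = 175.7 mg/h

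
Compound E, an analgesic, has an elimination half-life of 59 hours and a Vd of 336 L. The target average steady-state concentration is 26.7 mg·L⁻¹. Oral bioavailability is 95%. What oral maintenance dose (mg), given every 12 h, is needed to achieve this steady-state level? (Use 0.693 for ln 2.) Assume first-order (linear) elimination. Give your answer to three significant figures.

1330 mg

CL = 0.693 × Vd / t½ = 0.693 × 336.0 / 59 = 3.947 L/h
D = CL × Css × τ / F = 3.947 × 26.7 × 12 / 0.95 = 1331 mg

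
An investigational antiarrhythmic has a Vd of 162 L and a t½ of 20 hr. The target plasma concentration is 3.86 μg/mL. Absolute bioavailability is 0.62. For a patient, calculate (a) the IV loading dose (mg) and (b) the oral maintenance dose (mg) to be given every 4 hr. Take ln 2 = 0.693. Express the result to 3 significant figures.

LD = Vd × C = 162.0 × 3.86 = 625.3 mg
CL = 0.693 × Vd / t½ = 0.693 × 162.0 / 20 = 5.613 L/h
D = CL × Css × τ / F = 5.613 × 3.86 × 4 / 0.62 = 139.8 mg

(a) 625 mg; (b) 140 mg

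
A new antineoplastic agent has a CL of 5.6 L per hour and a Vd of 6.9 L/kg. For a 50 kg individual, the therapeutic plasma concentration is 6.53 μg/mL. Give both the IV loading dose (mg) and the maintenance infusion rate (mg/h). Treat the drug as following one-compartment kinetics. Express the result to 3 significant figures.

Total Vd = 6.9 × 50 = 345.0 L
Loading dose = Vd × C = 345.0 × 6.53 = 2253 mg
Maintenance: replace elimination → rate = CL × Css = 5.600 × 6.53 = 36.57 mg/h

(a) 2250 mg; (b) 36.6 mg/h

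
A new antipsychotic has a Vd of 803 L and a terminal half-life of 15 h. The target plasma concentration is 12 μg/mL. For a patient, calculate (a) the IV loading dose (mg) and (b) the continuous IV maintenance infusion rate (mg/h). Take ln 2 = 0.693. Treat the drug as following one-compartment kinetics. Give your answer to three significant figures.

(a) 9640 mg; (b) 445 mg/h

LD = Vd × C = 803.0 × 12 = 9636 mg
CL = 0.693 × Vd / t½ = 0.693 × 803.0 / 15 = 37.10 L/h
Infusion rate = CL × Css = 37.10 × 12 = 445.2 mg/h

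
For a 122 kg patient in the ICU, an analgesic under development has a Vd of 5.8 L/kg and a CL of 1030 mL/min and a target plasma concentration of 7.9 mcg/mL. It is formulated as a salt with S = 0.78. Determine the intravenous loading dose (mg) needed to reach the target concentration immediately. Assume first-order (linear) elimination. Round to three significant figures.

Total Vd = 5.8 × 122 = 707.6 L
LD = Vd × C / S = 707.6 × 7.900 / 0.78 = 7167 mg

7170 mg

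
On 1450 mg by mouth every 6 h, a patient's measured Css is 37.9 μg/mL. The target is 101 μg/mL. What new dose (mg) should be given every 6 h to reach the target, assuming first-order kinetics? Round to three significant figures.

3860 mg

For first-order elimination, Css ∝ F·D/(CL·τ); F and CL are unchanged, so Css ∝ D/τ.
D₂ = D₁ × (Css,target / Css,current) = 1450 × 101/37.9 = 3864 mg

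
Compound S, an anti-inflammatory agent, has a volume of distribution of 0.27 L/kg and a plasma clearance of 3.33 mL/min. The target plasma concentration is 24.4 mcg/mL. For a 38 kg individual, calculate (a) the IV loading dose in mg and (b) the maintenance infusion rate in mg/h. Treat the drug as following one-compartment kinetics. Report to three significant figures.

Vd(total) = 38 kg × 0.27 L/kg = 10.26 L
LD = Vd · C_target = 10.26 × 24.4 = 250.3 mg
Convert clearance: 3.33 mL/min × 60 min/h ÷ 1000 mL/L = 0.1998 L/h
Maintenance: replace elimination → rate = CL × Css = 0.1998 × 24.4 = 4.875 mg/h

(a) 250 mg; (b) 4.88 mg/h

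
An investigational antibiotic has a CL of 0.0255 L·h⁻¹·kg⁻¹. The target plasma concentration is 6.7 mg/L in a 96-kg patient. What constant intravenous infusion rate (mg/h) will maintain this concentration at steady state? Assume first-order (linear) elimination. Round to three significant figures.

16.4 mg/h

CL = 0.0255 L·h⁻¹·kg⁻¹ × 96 kg = 2.448 L/h
Rate = CL × Css = 2.448 × 6.7 = 16.40 mg/h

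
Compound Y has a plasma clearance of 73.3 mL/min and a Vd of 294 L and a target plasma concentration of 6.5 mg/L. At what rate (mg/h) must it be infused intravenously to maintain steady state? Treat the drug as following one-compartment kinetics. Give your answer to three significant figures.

28.6 mg/h

Convert clearance: 73.3 mL/min × 60 min/h ÷ 1000 mL/L = 4.398 L/h
Maintenance depends on clearance, not Vd — rate in must match rate out.
Rate = CL × Css = 4.398 × 6.5 = 28.59 mg/h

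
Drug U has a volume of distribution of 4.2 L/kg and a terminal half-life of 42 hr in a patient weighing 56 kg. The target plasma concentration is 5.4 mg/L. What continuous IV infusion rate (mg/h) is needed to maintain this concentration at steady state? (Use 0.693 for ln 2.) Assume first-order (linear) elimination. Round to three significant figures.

Vd(total) = 56 kg × 4.2 L/kg = 235.2 L
CL = ln 2 · Vd / t½ = 0.693 × 235.2 / 42 = 3.881 L/h
Infusion rate = CL × Css = 3.881 × 5.4 = 20.96 mg/h

21.0 mg/h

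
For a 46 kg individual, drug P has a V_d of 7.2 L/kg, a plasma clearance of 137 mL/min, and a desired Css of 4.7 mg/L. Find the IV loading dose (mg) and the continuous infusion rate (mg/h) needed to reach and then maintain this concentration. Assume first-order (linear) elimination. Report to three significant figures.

Vd = 7.2 L/kg × 46 kg = 331.2 L
LD = Vd · C_target = 331.2 × 4.7 = 1557 mg
CL = 137 mL/min × 60/1000 = 8.220 L/h
Infusion rate = 8.220 L/h × 4.7 mg/L = 38.63 mg/h

(a) 1560 mg; (b) 38.6 mg/h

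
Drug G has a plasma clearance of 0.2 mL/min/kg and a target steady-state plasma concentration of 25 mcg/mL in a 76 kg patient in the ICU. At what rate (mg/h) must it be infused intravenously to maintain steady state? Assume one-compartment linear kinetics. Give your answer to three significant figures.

22.8 mg/h

CL = 0.2 mL/min/kg × 76 kg = 15.20 mL/min = 15.20 × 60/1000 = 0.9120 L/h
R₀ = 0.9120 × 25 = 22.80 mg/h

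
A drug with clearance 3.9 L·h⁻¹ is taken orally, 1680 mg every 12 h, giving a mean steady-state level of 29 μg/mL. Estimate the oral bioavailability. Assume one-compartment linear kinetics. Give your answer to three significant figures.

0.808

F·D/τ = CL·Css at steady state → F = CL·Css·τ / D.
F = 3.9 × 29 × 12 / 1680 = 0.808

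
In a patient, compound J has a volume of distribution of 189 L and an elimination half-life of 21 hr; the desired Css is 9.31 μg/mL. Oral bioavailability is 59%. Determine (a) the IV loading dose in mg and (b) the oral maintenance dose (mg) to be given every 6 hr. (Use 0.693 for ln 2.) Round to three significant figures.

(a) 1760 mg; (b) 591 mg

LD = Vd × C = 189.0 × 9.31 = 1760 mg
CL = 0.693 × Vd / t½ = 0.693 × 189.0 / 21 = 6.237 L/h
D = CL × Css × τ / F = 6.237 × 9.31 × 6 / 0.59 = 590.5 mg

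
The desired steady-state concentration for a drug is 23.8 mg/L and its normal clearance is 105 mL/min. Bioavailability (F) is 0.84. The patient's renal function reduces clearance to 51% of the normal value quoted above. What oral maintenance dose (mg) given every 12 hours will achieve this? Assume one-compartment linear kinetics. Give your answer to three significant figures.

CL = 105 mL/min × 60/1000 = 6.300 L/h
Patient clearance = 0.51 × 6.300 = 3.213 L/h
At steady state, dose per interval replaces the amount cleared in that interval: F·D/τ = CL·Css.
D = CL × Css × τ / F = 3.213 × 23.8 × 12 / 0.84 = 1092 mg

1090 mg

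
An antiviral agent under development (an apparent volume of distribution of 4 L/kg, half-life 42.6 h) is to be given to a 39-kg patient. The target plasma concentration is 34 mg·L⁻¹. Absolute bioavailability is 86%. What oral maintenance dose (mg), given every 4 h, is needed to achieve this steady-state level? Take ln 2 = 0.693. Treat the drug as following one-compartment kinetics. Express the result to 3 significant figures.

Vd = 4 L/kg × 39 kg = 156.0 L
CL = 0.693 × Vd / t½ = 0.693 × 156.0 / 42.6 = 2.538 L/h
D = CL × Css × τ / F = 2.538 × 34 × 4 / 0.86 = 401.4 mg

401 mg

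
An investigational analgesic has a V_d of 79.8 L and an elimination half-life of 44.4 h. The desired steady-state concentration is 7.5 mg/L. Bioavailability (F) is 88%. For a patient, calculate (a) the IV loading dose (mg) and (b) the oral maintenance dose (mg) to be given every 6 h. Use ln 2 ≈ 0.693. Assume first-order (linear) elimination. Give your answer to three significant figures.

LD = Vd × C = 79.80 × 7.5 = 598.5 mg
CL = 0.693 × Vd / t½ = 0.693 × 79.80 / 44.4 = 1.246 L/h
D = CL × Css × τ / F = 1.246 × 7.5 × 6 / 0.88 = 63.72 mg

(a) 599 mg; (b) 63.7 mg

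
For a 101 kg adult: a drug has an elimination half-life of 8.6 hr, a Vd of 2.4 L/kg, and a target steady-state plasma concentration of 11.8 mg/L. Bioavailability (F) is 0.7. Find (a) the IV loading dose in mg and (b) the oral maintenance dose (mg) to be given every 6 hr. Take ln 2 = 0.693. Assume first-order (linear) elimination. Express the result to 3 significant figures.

(a) 2860 mg; (b) 1980 mg

Vd = 2.4 L/kg × 101 kg = 242.4 L
LD = Vd × C = 242.4 × 11.8 = 2860 mg
CL = 0.693 × Vd / t½ = 0.693 × 242.4 / 8.6 = 19.53 L/h
D = CL × Css × τ / F = 19.53 × 11.8 × 6 / 0.7 = 1975 mg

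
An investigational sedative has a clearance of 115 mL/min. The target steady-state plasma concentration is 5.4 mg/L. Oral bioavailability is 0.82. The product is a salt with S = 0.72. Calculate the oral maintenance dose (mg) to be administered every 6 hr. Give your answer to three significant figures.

379 mg

CL = 115 mL/min × 60/1000 = 6.900 L/h
D = CL × Css × τ / F / S = 6.900 × 5.4 × 6 / 0.82 / 0.72 = 378.7 mg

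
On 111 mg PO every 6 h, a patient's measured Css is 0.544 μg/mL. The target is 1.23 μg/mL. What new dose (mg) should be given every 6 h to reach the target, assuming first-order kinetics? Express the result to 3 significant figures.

For first-order elimination, Css ∝ F·D/(CL·τ); F and CL are unchanged, so Css ∝ D/τ.
D₂ = D₁ × (Css,target / Css,current) = 111 × 1.23/0.544 = 251.0 mg

251 mg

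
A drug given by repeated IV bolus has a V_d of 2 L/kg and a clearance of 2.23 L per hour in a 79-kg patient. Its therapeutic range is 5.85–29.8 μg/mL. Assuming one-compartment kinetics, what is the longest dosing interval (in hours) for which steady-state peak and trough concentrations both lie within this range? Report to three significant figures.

115 h

Vd = 2 L/kg × 79 kg = 158.0 L
k = CL / Vd = 2.230 / 158.0 = 0.01411 h⁻¹
Between IV bolus doses, concentration decays as C = C₀·e^(−kτ), so C_peak/C_trough = e^(kτ).
τ_max = ln(C_peak/C_trough) / k = ln(29.8/5.85) / 0.01411 = 1.628 / 0.01411 = 115.4 h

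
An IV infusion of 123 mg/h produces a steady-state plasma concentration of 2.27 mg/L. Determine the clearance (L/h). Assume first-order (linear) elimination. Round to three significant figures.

At steady state, infusion rate = CL × Css, so CL = rate / Css.
CL = 123 / 2.27 = 54.19 L/h

54.2 L/h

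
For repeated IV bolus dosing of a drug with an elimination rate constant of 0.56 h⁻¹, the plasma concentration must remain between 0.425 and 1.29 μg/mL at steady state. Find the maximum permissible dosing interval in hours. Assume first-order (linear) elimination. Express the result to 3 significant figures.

1.98 h

Between IV bolus doses, concentration decays as C = C₀·e^(−kτ), so C_peak/C_trough = e^(kτ).
τ_max = ln(C_peak/C_trough) / k = ln(1.29/0.425) / 0.5600 = 1.110 / 0.5600 = 1.982 h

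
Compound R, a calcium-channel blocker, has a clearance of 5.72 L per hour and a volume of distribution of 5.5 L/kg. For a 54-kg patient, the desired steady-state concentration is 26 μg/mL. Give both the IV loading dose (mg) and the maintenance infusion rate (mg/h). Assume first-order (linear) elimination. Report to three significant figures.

(a) 7720 mg; (b) 149 mg/h

Vd = 5.5 L/kg × 54 kg = 297.0 L
Loading: fill Vd to C_target → 297.0 L × 26 mg/L = 7722 mg
Infusion rate = 5.720 L/h × 26 mg/L = 148.7 mg/h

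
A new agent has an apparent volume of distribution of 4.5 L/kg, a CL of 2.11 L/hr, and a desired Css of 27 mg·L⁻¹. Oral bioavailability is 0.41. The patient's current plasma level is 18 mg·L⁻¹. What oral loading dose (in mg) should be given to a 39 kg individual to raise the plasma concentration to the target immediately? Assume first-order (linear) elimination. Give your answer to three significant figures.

Vd(total) = 39 kg × 4.5 L/kg = 175.5 L
Concentration deficit ΔC = 27 − 18 = 9.000 mg/L
LD = Vd × ΔC / F = 175.5 × 9.000 / 0.41 = 3852 mg

3850 mg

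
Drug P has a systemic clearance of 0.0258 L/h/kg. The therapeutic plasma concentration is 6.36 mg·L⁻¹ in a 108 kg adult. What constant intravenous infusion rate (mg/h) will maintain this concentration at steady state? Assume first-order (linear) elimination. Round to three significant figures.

CL = 0.0258 L/h/kg × 108 kg = 2.786 L/h
At steady state, infusion rate equals elimination rate: rate in = CL × Css.
Rate = CL × Css = 2.786 × 6.36 = 17.72 mg/h

17.7 mg/h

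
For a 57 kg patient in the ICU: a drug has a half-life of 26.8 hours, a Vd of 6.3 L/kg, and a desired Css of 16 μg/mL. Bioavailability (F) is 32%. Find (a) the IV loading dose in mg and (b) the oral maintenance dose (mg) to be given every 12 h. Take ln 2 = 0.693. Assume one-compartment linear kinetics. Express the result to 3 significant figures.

Total Vd = 6.3 × 57 = 359.1 L
LD = Vd × C = 359.1 × 16 = 5746 mg
CL = 0.693 × Vd / t½ = 0.693 × 359.1 / 26.8 = 9.286 L/h
D = CL × Css × τ / F = 9.286 × 16 × 12 / 0.32 = 5572 mg

(a) 5750 mg; (b) 5570 mg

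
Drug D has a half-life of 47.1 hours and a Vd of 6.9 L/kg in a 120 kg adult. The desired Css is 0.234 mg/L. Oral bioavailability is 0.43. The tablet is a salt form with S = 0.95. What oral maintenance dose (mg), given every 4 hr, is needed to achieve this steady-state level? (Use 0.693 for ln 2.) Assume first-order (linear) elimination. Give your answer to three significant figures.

Vd = 6.9 L/kg × 120 kg = 828.0 L
CL = 0.693 × Vd / t½ = 0.693 × 828.0 / 47.1 = 12.18 L/h
D = CL × Css × τ / F / S = 12.18 × 0.234 × 4 / 0.43 / 0.95 = 27.91 mg

27.9 mg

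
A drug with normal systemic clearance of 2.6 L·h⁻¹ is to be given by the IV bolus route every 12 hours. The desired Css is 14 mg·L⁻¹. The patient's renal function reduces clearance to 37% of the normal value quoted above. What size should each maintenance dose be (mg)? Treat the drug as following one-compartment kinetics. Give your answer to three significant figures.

162 mg

Patient clearance = 0.37 × 2.600 = 0.9620 L/h
At steady state, dose per interval replaces the amount cleared in that interval: D/τ = CL·Css.
D = CL × Css × τ = 0.9620 × 14 × 12 = 161.6 mg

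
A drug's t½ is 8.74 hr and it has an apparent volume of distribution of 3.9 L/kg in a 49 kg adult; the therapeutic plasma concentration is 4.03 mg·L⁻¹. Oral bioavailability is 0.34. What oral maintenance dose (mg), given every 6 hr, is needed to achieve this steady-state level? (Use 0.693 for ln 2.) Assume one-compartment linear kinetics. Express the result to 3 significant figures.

Total Vd = 3.9 × 49 = 191.1 L
k = 0.693/8.74 = 0.07929 h⁻¹, so CL = k·Vd = 0.07929 × 191.1 = 15.15 L/h
D = CL × Css × τ / F = 15.15 × 4.03 × 6 / 0.34 = 1077 mg

1080 mg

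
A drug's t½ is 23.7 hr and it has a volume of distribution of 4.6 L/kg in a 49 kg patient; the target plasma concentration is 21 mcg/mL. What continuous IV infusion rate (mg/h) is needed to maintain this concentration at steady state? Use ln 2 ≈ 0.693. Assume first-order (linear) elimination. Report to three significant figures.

138 mg/h

Vd(total) = 49 kg × 4.6 L/kg = 225.4 L
CL = ln 2 · Vd / t½ = 0.693 × 225.4 / 23.7 = 6.591 L/h
Infusion rate = CL × Css = 6.591 × 21 = 138.4 mg/h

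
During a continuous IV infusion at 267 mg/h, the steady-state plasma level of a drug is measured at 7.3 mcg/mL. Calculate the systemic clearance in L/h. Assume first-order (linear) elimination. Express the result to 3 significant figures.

At steady state, infusion rate = CL × Css, so CL = rate / Css.
CL = 267 / 7.3 = 36.58 L/h

36.6 L/h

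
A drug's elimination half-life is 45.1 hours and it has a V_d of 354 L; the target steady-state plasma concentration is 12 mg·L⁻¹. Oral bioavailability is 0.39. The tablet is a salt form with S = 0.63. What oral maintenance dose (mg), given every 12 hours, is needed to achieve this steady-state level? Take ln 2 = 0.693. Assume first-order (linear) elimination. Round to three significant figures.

CL = ln 2 · Vd / t½ = 0.693 × 354.0 / 45.1 = 5.440 L/h
D = CL × Css × τ / F / S = 5.440 × 12 × 12 / 0.39 / 0.63 = 3188 mg

3190 mg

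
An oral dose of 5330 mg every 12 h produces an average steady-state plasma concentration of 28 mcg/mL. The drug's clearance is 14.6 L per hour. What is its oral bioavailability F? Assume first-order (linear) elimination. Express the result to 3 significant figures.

0.920

F·D/τ = CL·Css at steady state → F = CL·Css·τ / D.
F = 14.6 × 28 × 12 / 5330 = 0.920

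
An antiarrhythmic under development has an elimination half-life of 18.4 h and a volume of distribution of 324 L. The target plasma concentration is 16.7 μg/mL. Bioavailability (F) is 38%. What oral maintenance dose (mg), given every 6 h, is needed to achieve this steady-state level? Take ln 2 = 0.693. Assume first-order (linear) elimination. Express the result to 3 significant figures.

3220 mg

k = 0.693/18.4 = 0.03766 h⁻¹, so CL = k·Vd = 0.03766 × 324.0 = 12.20 L/h
D = CL × Css × τ / F = 12.20 × 16.7 × 6 / 0.38 = 3217 mg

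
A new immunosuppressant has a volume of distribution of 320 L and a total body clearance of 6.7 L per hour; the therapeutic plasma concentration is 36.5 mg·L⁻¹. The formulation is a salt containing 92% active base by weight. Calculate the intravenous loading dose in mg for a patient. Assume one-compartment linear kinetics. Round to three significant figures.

12700 mg

LD = Vd × C / S = 320.0 × 36.50 / 0.92 = 12700 mg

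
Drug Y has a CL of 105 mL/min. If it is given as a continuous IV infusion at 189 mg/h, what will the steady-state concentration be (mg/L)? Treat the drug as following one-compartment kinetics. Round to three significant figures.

30.0 mg/L

CL = 105 mL/min = 105 × 0.06 = 6.300 L/h
Css = rate / CL = 189 / 6.300 = 30.00 mg/L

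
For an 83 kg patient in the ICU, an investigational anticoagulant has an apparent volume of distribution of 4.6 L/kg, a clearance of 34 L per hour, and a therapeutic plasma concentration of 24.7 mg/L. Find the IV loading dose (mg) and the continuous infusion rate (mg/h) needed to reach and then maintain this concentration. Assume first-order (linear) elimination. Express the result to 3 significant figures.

Vd(total) = 83 kg × 4.6 L/kg = 381.8 L
LD = Vd · C_target = 381.8 × 24.7 = 9430 mg
Infusion rate = 34.00 L/h × 24.7 mg/L = 839.8 mg/h

(a) 9430 mg; (b) 840 mg/h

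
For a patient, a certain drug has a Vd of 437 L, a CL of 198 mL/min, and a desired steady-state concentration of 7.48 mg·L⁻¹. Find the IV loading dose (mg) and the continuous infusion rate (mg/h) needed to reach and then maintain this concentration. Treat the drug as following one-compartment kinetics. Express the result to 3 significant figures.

Loading: fill Vd to C_target → 437.0 L × 7.48 mg/L = 3269 mg
CL = 198 mL/min = 198 × 0.06 = 11.88 L/h
Maintenance infusion rate = CL × Css = 11.88 × 7.48 = 88.86 mg/h

(a) 3270 mg; (b) 88.9 mg/h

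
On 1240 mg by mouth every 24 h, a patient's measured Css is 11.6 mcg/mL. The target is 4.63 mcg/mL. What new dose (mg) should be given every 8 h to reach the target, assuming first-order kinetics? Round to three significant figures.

165 mg

With linear kinetics, Css is proportional to dose rate (D/τ) at fixed clearance.
D₂ = D₁ × (Css,target / Css,current) × (τ₂/τ₁) = 1240 × (4.63/11.6) × (8/24) = 165.0 mg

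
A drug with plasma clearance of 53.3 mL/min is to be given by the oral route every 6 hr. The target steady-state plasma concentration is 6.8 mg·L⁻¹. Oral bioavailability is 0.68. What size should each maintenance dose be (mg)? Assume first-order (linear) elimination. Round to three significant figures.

CL = 53.3 mL/min × 60/1000 = 3.198 L/h
At steady state, dose per interval replaces the amount cleared in that interval: F·D/τ = CL·Css.
D = CL × Css × τ / F = 3.198 × 6.8 × 6 / 0.68 = 191.9 mg

192 mg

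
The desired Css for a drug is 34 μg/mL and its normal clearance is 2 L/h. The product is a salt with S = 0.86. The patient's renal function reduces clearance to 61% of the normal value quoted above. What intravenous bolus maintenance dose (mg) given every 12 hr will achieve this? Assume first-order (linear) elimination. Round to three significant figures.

Patient clearance = 0.61 × 2.000 = 1.220 L/h
At steady state, dose per interval replaces the amount cleared in that interval: S·D/τ = CL·Css.
D = CL × Css × τ / S = 1.220 × 34 × 12 / 0.86 = 578.8 mg

579 mg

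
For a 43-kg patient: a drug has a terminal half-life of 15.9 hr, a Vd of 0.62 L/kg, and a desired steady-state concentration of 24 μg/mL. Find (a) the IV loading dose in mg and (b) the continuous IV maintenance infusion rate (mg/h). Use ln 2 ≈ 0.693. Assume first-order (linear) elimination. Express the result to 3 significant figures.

(a) 640 mg; (b) 27.9 mg/h

Vd(total) = 43 kg × 0.62 L/kg = 26.66 L
LD = Vd × C = 26.66 × 24 = 639.8 mg
CL = 0.693 × Vd / t½ = 0.693 × 26.66 / 15.9 = 1.162 L/h
Infusion rate = CL × Css = 1.162 × 24 = 27.89 mg/h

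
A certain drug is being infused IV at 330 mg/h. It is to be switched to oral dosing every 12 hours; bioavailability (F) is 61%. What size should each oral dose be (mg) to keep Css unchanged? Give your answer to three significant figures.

To maintain the same Css, the systemic dosing rate must be unchanged: F·D/τ = infusion rate.
D = rate × τ / F = 330 × 12 / 0.61 = 6492 mg

6490 mg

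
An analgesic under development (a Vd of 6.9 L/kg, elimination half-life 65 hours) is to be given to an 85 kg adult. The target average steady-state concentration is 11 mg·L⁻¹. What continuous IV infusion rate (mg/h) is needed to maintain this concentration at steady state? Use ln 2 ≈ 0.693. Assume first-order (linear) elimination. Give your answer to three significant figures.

68.8 mg/h

Vd(total) = 85 kg × 6.9 L/kg = 586.5 L
CL = 0.693 × Vd / t½ = 0.693 × 586.5 / 65 = 6.253 L/h
Infusion rate = CL × Css = 6.253 × 11 = 68.78 mg/h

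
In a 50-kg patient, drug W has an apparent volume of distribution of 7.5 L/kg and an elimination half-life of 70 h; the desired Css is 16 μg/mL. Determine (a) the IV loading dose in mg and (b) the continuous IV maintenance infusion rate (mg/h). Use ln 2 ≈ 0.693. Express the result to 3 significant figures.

(a) 6000 mg; (b) 59.4 mg/h

Vd = 7.5 L/kg × 50 kg = 375.0 L
LD = Vd × C = 375.0 × 16 = 6000 mg
CL = 0.693 × Vd / t½ = 0.693 × 375.0 / 70 = 3.713 L/h
Infusion rate = CL × Css = 3.713 × 16 = 59.41 mg/h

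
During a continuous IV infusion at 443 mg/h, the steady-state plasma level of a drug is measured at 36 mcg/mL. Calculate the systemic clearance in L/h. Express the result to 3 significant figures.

At steady state, infusion rate = CL × Css, so CL = rate / Css.
CL = 443 / 36 = 12.31 L/h

12.3 L/h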